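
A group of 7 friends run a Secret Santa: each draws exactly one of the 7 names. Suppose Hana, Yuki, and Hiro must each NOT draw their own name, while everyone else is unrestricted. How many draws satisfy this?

3216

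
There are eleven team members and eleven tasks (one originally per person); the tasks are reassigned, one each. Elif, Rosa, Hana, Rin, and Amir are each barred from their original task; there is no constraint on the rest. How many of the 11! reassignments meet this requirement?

25022880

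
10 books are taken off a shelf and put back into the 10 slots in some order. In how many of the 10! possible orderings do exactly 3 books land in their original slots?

222480

Choose which 3 of the 10 are fixed: C(10,3) = 120.
The remaining 7 must be deranged: !7 = 1854.
Total: 120 × 1854 = 222480.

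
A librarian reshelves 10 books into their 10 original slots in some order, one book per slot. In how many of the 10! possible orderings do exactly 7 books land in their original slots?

Pick the 7 fixed positions: C(10,7) = 120 ways.
The other 3 form a derangement: !3 = 2.
Total: 120 × 2 = 240.

240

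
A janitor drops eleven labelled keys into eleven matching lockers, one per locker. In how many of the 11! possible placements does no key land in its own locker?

14684570

!11 = 11! · Σ_{k=0}^{11} (-1)^k/k!
= 11! - 11!/1! + 11!/2! - 11!/3! + 11!/4! - 11!/5! + 11!/6! - 11!/7! + 11!/8! - 11!/9! + 11!/10! - 11!/11!
= 39916800 - 39916800 + 19958400 - 6652800 + 1663200 - 332640 + 55440 - 7920 + 990 - 110 + 11 - 1
= 14684570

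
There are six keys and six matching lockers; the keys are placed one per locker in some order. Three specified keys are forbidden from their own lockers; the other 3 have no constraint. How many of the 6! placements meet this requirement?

426

Let A_j be the event that the j-th constrained one is fixed. By inclusion-exclusion over the 3 events:
Σ_{j=0}^{3} (-1)^j C(3,j)(6-j)!
= C(3,0)·6! - C(3,1)·5! + C(3,2)·4! - C(3,3)·3!
= 720 - 360 + 72 - 6
= 426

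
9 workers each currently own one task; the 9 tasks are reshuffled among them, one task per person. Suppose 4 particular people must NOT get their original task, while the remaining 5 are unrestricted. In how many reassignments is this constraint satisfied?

229080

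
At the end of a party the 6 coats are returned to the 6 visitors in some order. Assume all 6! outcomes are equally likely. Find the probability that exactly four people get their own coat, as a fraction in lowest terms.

Favorable outcomes: C(6,4)·!2 = 15·1 = 15.
Total outcomes: 6! = 720.
Probability = 15/720 = 1/48.

1/48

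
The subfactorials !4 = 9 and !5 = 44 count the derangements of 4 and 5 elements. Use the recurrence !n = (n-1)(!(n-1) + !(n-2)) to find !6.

265

!6 = (6-1)·(!5 + !4) = 5·(44 + 9) = 5·53 = 265.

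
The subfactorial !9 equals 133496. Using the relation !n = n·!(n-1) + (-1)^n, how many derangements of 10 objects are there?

1334961

!10 = 10·133496 + 1 = 1334961.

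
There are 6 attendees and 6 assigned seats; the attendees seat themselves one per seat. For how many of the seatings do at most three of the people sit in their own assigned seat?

704

# with exactly i fixed is C(6,i)·!(6-i); sum over i=0..3:
  i=0: C(6,0)·!6 = 1·265 = 265
  i=1: C(6,1)·!5 = 6·44 = 264
  i=2: C(6,2)·!4 = 15·9 = 135
  i=3: C(6,3)·!3 = 20·2 = 40
Total = 704.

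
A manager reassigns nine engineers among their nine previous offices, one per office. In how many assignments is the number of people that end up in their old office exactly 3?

22260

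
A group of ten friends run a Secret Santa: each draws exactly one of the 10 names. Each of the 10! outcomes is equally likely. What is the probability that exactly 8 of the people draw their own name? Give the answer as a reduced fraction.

1/80640

Favorable outcomes: C(10,8)·!2 = 45·1 = 45.
Total outcomes: 10! = 3628800.
Probability = 45/3628800 = 1/80640.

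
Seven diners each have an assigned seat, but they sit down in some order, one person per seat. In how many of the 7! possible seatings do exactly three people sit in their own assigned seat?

Pick the 3 fixed positions: C(7,3) = 35 ways.
The remaining 4 must be deranged: !4 = 9.
Total: 35 × 9 = 315.

315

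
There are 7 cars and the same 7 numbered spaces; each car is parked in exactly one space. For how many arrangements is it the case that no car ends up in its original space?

1854

The subfactorial !7 = [7!/e] (nearest integer).
7! = 5040, and 5040/e ≈ 1854.11, so !7 = 1854.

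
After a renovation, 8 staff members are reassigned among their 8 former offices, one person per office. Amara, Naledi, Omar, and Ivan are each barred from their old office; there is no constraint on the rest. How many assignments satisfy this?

24024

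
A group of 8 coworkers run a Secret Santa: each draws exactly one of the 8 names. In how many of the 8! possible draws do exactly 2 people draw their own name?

Pick the 2 fixed positions: C(8,2) = 28 ways.
The remaining 6 must be deranged: !6 = 265.
Total: 28 × 265 = 7420.

7420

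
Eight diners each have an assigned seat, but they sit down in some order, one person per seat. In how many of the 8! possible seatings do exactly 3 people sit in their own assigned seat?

2464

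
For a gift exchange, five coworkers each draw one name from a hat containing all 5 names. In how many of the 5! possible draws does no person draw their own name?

By inclusion-exclusion, !5 = Σ (-1)^k · 5!/k! for k=0..5
= 5! - 5!/1! + 5!/2! - 5!/3! + 5!/4! - 5!/5!
= 120 - 120 + 60 - 20 + 5 - 1
= 44

44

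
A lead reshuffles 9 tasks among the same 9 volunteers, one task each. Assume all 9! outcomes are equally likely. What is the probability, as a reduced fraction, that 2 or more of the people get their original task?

Favorable outcomes: Σ_{i≥2} C(9,i)·!(9-i) = 36·1854 + 84·265 + 126·44 + 126·9 + 84·2 + 36·1 + 9·0 + 1·1 = 95887.
Total outcomes: 9! = 362880.
Probability = 95887/362880 = 95887/362880.

95887/362880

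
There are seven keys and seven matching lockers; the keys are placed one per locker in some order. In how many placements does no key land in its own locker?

1854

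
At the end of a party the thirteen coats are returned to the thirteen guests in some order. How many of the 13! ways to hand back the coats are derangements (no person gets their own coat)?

The subfactorial !13 = [13!/e] (nearest integer).
13! = 6227020800, and 6227020800/e ≈ 2290792932.07, so !13 = 2290792932.

2290792932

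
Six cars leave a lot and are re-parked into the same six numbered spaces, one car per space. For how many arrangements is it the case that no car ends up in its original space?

The number of derangements of 6 is !6 = Σ_{k=0}^{6} (-1)^k·6!/k!
= 6! - 6!/1! + 6!/2! - 6!/3! + 6!/4! - 6!/5! + 6!/6!
= 720 - 720 + 360 - 120 + 30 - 6 + 1
= 265

265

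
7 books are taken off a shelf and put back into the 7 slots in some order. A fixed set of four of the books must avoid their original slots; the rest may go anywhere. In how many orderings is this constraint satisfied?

Let A_j be the event that the j-th constrained one is fixed. By inclusion-exclusion over the 4 events:
Σ_{j=0}^{4} (-1)^j C(4,j)(7-j)!
= C(4,0)·7! - C(4,1)·6! + C(4,2)·5! - C(4,3)·4! + C(4,4)·3!
= 5040 - 2880 + 720 - 96 + 6
= 2790

2790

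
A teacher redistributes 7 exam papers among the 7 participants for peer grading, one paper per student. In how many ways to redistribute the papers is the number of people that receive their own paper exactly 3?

315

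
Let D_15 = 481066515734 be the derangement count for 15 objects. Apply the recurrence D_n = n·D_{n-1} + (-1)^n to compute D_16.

7697064251745

D_16 = 16·481066515734 + 1 = 7697064251745.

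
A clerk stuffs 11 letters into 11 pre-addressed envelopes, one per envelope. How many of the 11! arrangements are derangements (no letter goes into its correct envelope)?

14684570

!11 = 11! · Σ_{k=0}^{11} (-1)^k/k!
= 11! - 11!/1! + 11!/2! - 11!/3! + 11!/4! - 11!/5! + 11!/6! - 11!/7! + 11!/8! - 11!/9! + 11!/10! - 11!/11!
= 39916800 - 39916800 + 19958400 - 6652800 + 1663200 - 332640 + 55440 - 7920 + 990 - 110 + 11 - 1
= 14684570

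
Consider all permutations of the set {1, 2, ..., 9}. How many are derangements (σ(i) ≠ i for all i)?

The subfactorial !9 = [9!/e] (nearest integer).
9! = 362880, and 362880/e ≈ 133496.09, so !9 = 133496.

133496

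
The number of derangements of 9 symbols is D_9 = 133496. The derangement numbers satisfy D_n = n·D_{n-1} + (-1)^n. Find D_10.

D_10 = 10·133496 + 1 = 1334961.

1334961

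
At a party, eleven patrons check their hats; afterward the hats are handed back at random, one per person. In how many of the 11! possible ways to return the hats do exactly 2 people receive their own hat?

7342280

Pick the 2 fixed positions: C(11,2) = 55 ways.
The remaining 9 must be deranged: !9 = 133496.
Total: 55 × 133496 = 7342280.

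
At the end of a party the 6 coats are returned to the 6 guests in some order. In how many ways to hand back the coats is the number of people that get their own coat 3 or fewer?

# with exactly i fixed is C(6,i)·!(6-i); sum over i=0..3:
  i=0: C(6,0)·!6 = 1·265 = 265
  i=1: C(6,1)·!5 = 6·44 = 264
  i=2: C(6,2)·!4 = 15·9 = 135
  i=3: C(6,3)·!3 = 20·2 = 40
Total = 704.

704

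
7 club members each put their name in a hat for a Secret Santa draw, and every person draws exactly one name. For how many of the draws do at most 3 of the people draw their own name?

4948

Sum C(7,i)·!(7-i) for i = 0..3:
  i=0: C(7,0)·!7 = 1·1854 = 1854
  i=1: C(7,1)·!6 = 7·265 = 1855
  i=2: C(7,2)·!5 = 21·44 = 924
  i=3: C(7,3)·!4 = 35·9 = 315
Total = 4948.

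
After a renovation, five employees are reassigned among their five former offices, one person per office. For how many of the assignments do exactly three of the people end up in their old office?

10

Choose which 3 of the 5 are fixed: C(5,3) = 10.
The other 2 form a derangement: !2 = 1.
Total: 10 × 1 = 10.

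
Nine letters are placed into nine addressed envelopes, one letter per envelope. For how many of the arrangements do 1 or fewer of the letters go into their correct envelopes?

266993

Sum C(9,i)·!(9-i) for i = 0..1:
  i=0: C(9,0)·!9 = 1·133496 = 133496
  i=1: C(9,1)·!8 = 9·14833 = 133497
Total = 266993.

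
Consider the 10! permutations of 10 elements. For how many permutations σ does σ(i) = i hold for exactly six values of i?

1890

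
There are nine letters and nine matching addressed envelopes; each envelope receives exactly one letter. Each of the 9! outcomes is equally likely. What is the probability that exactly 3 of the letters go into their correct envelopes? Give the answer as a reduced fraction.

Favorable outcomes: C(9,3)·!6 = 84·265 = 22260.
Total outcomes: 9! = 362880.
Probability = 22260/362880 = 53/864.

53/864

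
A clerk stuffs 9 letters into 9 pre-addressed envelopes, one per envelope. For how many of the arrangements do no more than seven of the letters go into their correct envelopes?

# with exactly i fixed is C(9,i)·!(9-i); sum over i=0..7:
  i=0: C(9,0)·!9 = 1·133496 = 133496
  i=1: C(9,1)·!8 = 9·14833 = 133497
  i=2: C(9,2)·!7 = 36·1854 = 66744
  i=3: C(9,3)·!6 = 84·265 = 22260
  i=4: C(9,4)·!5 = 126·44 = 5544
  i=5: C(9,5)·!4 = 126·9 = 1134
  i=6: C(9,6)·!3 = 84·2 = 168
  i=7: C(9,7)·!2 = 36·1 = 36
Total = 362879.

362879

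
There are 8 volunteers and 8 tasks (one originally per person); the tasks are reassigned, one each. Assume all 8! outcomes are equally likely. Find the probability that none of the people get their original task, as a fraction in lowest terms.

2119/5760

Favorable outcomes: !8 = 14833.
Total outcomes: 8! = 40320.
Probability = 14833/40320 = 2119/5760.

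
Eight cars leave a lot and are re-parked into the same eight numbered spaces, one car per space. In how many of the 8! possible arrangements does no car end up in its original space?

14833

Use !n = (n-1)(!(n-1) + !(n-2)).
!8 = 7·(1854 + 265) = 7·2119 = 14833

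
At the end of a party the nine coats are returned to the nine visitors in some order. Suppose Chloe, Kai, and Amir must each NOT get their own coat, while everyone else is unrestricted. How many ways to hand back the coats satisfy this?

256320

Let A_j be the event that the j-th constrained one is fixed. By inclusion-exclusion over the 3 events:
Σ_{j=0}^{3} (-1)^j C(3,j)(9-j)!
= C(3,0)·9! - C(3,1)·8! + C(3,2)·7! - C(3,3)·6!
= 362880 - 120960 + 15120 - 720
= 256320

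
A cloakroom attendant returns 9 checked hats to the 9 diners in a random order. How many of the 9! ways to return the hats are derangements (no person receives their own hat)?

The number of derangements of 9 is !9 = Σ_{k=0}^{9} (-1)^k·9!/k!
= 9! - 9!/1! + 9!/2! - 9!/3! + 9!/4! - 9!/5! + 9!/6! - 9!/7! + 9!/8! - 9!/9!
= 362880 - 362880 + 181440 - 60480 + 15120 - 3024 + 504 - 72 + 9 - 1
= 133496

133496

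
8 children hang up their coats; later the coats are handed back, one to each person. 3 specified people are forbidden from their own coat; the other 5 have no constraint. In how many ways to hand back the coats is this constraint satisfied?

Inclusion-exclusion on the 3 forbidden self-matches:
Σ_{j=0}^{3} (-1)^j C(3,j)(8-j)!
= C(3,0)·8! - C(3,1)·7! + C(3,2)·6! - C(3,3)·5!
= 40320 - 15120 + 2160 - 120
= 27240

27240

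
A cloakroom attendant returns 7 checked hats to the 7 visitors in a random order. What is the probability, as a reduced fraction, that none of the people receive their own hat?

Favorable outcomes: !7 = 1854.
Total outcomes: 7! = 5040.
Probability = 1854/5040 = 103/280.

103/280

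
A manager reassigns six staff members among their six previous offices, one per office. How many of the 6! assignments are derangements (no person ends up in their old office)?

265

Recurrence: !6 = 6·!5 + (-1)^6.
!6 = 6·44 + 1 = 265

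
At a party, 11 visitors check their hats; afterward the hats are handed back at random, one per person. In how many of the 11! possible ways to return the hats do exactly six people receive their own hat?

Choose which 6 of the 11 are fixed: C(11,6) = 462.
The remaining 5 must be deranged: !5 = 44.
Total: 462 × 44 = 20328.

20328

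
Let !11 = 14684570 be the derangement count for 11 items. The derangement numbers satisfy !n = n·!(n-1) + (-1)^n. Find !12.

176214841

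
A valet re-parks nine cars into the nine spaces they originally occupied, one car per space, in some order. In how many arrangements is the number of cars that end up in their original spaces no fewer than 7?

# with exactly i fixed is C(9,i)·!(9-i); sum over i=7..9:
  i=7: C(9,7)·!2 = 36·1 = 36
  i=8: C(9,8)·!1 = 9·0 = 0
  i=9: C(9,9)·!0 = 1·1 = 1
Total = 37.

37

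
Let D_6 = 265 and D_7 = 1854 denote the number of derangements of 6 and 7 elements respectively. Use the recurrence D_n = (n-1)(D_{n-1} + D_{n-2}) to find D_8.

D_8 = (8-1)·(D_7 + D_6) = 7·(1854 + 265) = 7·2119 = 14833.

14833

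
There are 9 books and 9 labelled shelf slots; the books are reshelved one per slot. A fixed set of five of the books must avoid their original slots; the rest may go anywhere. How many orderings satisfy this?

Inclusion-exclusion on the 5 forbidden self-matches:
Σ_{j=0}^{5} (-1)^j C(5,j)(9-j)!
= C(5,0)·9! - C(5,1)·8! + C(5,2)·7! - C(5,3)·6! + C(5,4)·5! - C(5,5)·4!
= 362880 - 201600 + 50400 - 7200 + 600 - 24
= 205056

205056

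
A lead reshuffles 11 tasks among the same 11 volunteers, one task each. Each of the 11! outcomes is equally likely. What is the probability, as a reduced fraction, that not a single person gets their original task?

1468457/3991680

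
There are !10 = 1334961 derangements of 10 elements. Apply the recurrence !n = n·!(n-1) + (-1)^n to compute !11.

!11 = 11·1334961 - 1 = 14684570.

14684570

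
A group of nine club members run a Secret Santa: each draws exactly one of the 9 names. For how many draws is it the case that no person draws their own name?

The subfactorial !9 = [9!/e] (nearest integer).
9! = 362880, and 362880/e ≈ 133496.09, so !9 = 133496.

133496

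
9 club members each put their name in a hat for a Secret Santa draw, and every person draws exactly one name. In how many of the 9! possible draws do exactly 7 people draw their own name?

Pick the 7 fixed positions: C(9,7) = 36 ways.
The other 2 form a derangement: !2 = 1.
Total: 36 × 1 = 36.

36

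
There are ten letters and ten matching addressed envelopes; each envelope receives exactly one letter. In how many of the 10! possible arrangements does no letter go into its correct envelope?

Use !n = n·!(n-1) + (-1)^n.
!10 = 10·133496 + 1 = 1334961

1334961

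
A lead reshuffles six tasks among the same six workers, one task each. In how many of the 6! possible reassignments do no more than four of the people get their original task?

Sum C(6,i)·!(6-i) for i = 0..4:
  i=0: C(6,0)·!6 = 1·265 = 265
  i=1: C(6,1)·!5 = 6·44 = 264
  i=2: C(6,2)·!4 = 15·9 = 135
  i=3: C(6,3)·!3 = 20·2 = 40
  i=4: C(6,4)·!2 = 15·1 = 15
Total = 719.

719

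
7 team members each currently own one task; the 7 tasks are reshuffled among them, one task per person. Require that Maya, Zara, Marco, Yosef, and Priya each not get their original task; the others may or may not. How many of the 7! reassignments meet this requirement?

2428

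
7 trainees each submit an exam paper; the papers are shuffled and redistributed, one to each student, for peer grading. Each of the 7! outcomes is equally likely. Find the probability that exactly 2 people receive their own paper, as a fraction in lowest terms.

11/60

Favorable outcomes: C(7,2)·!5 = 21·44 = 924.
Total outcomes: 7! = 5040.
Probability = 924/5040 = 11/60.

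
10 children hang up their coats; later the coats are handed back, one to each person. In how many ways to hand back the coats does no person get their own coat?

1334961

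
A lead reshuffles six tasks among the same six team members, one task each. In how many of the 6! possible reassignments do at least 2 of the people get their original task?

191

Sum C(6,i)·!(6-i) for i = 2..6:
  i=2: C(6,2)·!4 = 15·9 = 135
  i=3: C(6,3)·!3 = 20·2 = 40
  i=4: C(6,4)·!2 = 15·1 = 15
  i=5: C(6,5)·!1 = 6·0 = 0
  i=6: C(6,6)·!0 = 1·1 = 1
Total = 191.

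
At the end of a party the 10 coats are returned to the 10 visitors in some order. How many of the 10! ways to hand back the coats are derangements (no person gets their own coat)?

1334961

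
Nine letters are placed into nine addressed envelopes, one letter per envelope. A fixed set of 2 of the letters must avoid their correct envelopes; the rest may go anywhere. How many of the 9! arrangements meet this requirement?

287280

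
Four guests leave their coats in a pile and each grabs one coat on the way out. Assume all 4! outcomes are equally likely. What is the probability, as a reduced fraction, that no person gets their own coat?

Favorable outcomes: !4 = 9.
Total outcomes: 4! = 24.
Probability = 9/24 = 3/8.

3/8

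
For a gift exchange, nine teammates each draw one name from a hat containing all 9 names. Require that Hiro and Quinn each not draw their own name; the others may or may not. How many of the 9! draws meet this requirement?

287280

Inclusion-exclusion on the 2 forbidden self-matches:
Σ_{j=0}^{2} (-1)^j C(2,j)(9-j)!
= C(2,0)·9! - C(2,1)·8! + C(2,2)·7!
= 362880 - 80640 + 5040
= 287280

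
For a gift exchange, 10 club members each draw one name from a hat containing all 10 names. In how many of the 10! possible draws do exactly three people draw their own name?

222480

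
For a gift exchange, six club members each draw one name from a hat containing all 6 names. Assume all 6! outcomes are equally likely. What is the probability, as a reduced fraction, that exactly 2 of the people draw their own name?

3/16

Favorable outcomes: C(6,2)·!4 = 15·9 = 135.
Total outcomes: 6! = 720.
Probability = 135/720 = 3/16.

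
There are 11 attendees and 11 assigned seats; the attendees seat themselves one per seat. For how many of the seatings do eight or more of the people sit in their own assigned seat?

386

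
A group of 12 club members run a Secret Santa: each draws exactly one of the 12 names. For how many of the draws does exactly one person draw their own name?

176214840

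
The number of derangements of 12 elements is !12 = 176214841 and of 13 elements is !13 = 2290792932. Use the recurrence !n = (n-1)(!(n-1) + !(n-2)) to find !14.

!14 = (14-1)·(!13 + !12) = 13·(2290792932 + 176214841) = 13·2467007773 = 32071101049.

32071101049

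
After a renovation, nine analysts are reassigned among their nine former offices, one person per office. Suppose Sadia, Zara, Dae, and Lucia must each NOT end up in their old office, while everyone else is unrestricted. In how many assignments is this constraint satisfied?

229080

Inclusion-exclusion on the 4 forbidden self-matches:
Σ_{j=0}^{4} (-1)^j C(4,j)(9-j)!
= C(4,0)·9! - C(4,1)·8! + C(4,2)·7! - C(4,3)·6! + C(4,4)·5!
= 362880 - 161280 + 30240 - 2880 + 120
= 229080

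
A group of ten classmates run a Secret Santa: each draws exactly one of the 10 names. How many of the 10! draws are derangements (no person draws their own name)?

!10 = 10! · Σ_{k=0}^{10} (-1)^k/k!
= 10! - 10!/1! + 10!/2! - 10!/3! + 10!/4! - 10!/5! + 10!/6! - 10!/7! + 10!/8! - 10!/9! + 10!/10!
= 3628800 - 3628800 + 1814400 - 604800 + 151200 - 30240 + 5040 - 720 + 90 - 10 + 1
= 1334961

1334961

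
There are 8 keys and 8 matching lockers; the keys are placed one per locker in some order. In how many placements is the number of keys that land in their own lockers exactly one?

14832

Choose which one of the 8 is fixed: C(8,1) = 8.
The remaining 7 must be deranged: !7 = 1854.
Total: 8 × 1854 = 14832.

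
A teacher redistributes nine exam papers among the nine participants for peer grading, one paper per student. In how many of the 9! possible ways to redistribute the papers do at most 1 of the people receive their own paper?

Sum C(9,i)·!(9-i) for i = 0..1:
  i=0: C(9,0)·!9 = 1·133496 = 133496
  i=1: C(9,1)·!8 = 9·14833 = 133497
Total = 266993.

266993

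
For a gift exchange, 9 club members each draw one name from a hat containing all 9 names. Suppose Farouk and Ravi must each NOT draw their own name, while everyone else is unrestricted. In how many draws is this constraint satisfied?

287280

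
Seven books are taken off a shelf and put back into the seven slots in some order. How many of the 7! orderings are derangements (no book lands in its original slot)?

1854

The subfactorial !7 = [7!/e] (nearest integer).
7! = 5040, and 5040/e ≈ 1854.11, so !7 = 1854.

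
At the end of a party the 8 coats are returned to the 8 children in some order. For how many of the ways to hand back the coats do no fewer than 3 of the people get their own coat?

3235

# with exactly i fixed is C(8,i)·!(8-i); sum over i=3..8:
  i=3: C(8,3)·!5 = 56·44 = 2464
  i=4: C(8,4)·!4 = 70·9 = 630
  i=5: C(8,5)·!3 = 56·2 = 112
  i=6: C(8,6)·!2 = 28·1 = 28
  i=7: C(8,7)·!1 = 8·0 = 0
  i=8: C(8,8)·!0 = 1·1 = 1
Total = 3235.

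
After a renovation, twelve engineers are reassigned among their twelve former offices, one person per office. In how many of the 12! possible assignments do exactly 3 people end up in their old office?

Pick the 3 fixed positions: C(12,3) = 220 ways.
The other 9 form a derangement: !9 = 133496.
Total: 220 × 133496 = 29369120.

29369120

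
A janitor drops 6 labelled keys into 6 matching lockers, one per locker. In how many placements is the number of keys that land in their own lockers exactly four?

15

Choose which 4 of the 6 are fixed: C(6,4) = 15.
The remaining 2 must be deranged: !2 = 1.
Total: 15 × 1 = 15.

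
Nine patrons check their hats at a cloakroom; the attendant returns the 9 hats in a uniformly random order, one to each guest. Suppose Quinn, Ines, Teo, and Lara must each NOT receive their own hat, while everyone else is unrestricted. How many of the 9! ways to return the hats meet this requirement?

229080

Let A_j be the event that the j-th constrained one is fixed. By inclusion-exclusion over the 4 events:
Σ_{j=0}^{4} (-1)^j C(4,j)(9-j)!
= C(4,0)·9! - C(4,1)·8! + C(4,2)·7! - C(4,3)·6! + C(4,4)·5!
= 362880 - 161280 + 30240 - 2880 + 120
= 229080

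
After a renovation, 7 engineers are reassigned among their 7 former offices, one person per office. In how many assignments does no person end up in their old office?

1854

The subfactorial !7 = [7!/e] (nearest integer).
7! = 5040, and 5040/e ≈ 1854.11, so !7 = 1854.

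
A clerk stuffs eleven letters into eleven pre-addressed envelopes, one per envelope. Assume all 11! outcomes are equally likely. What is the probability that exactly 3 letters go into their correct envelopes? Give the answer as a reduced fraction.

2119/34560

Favorable outcomes: C(11,3)·!8 = 165·14833 = 2447445.
Total outcomes: 11! = 39916800.
Probability = 2447445/39916800 = 2119/34560.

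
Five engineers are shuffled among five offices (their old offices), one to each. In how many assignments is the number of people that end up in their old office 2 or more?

# with exactly i fixed is C(5,i)·!(5-i); sum over i=2..5:
  i=2: C(5,2)·!3 = 10·2 = 20
  i=3: C(5,3)·!2 = 10·1 = 10
  i=4: C(5,4)·!1 = 5·0 = 0
  i=5: C(5,5)·!0 = 1·1 = 1
Total = 31.

31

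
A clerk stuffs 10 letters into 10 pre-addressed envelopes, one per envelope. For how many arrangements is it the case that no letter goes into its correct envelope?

The subfactorial !10 = [10!/e] (nearest integer).
10! = 3628800, and 3628800/e ≈ 1334960.92, so !10 = 1334961.

1334961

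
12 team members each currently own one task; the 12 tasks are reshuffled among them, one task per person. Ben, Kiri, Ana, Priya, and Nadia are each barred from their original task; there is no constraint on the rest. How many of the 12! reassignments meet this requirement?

312273360

Inclusion-exclusion on the 5 forbidden self-matches:
Σ_{j=0}^{5} (-1)^j C(5,j)(12-j)!
= C(5,0)·12! - C(5,1)·11! + C(5,2)·10! - C(5,3)·9! + C(5,4)·8! - C(5,5)·7!
= 479001600 - 199584000 + 36288000 - 3628800 + 201600 - 5040
= 312273360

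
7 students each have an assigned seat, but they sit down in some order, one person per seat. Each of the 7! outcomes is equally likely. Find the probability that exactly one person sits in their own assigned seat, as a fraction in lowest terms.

53/144

Favorable outcomes: C(7,1)·!6 = 7·265 = 1855.
Total outcomes: 7! = 5040.
Probability = 1855/5040 = 53/144.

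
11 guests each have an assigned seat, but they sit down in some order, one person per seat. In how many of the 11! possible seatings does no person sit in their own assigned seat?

The subfactorial !11 = [11!/e] (nearest integer).
11! = 39916800, and 39916800/e ≈ 14684570.08, so !11 = 14684570.

14684570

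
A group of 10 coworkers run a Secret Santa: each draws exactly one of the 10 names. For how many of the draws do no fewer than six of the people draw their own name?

2176

Sum C(10,i)·!(10-i) for i = 6..10:
  i=6: C(10,6)·!4 = 210·9 = 1890
  i=7: C(10,7)·!3 = 120·2 = 240
  i=8: C(10,8)·!2 = 45·1 = 45
  i=9: C(10,9)·!1 = 10·0 = 0
  i=10: C(10,10)·!0 = 1·1 = 1
Total = 2176.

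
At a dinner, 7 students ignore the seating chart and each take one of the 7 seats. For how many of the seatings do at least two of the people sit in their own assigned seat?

Sum C(7,i)·!(7-i) for i = 2..7:
  i=2: C(7,2)·!5 = 21·44 = 924
  i=3: C(7,3)·!4 = 35·9 = 315
  i=4: C(7,4)·!3 = 35·2 = 70
  i=5: C(7,5)·!2 = 21·1 = 21
  i=6: C(7,6)·!1 = 7·0 = 0
  i=7: C(7,7)·!0 = 1·1 = 1
Total = 1331.

1331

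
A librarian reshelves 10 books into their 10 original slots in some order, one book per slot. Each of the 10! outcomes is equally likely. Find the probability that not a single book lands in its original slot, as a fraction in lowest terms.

Favorable outcomes: !10 = 1334961.
Total outcomes: 10! = 3628800.
Probability = 1334961/3628800 = 16481/44800.

16481/44800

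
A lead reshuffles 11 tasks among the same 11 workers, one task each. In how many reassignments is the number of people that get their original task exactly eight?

Pick the 8 fixed positions: C(11,8) = 165 ways.
The remaining 3 must be deranged: !3 = 2.
Total: 165 × 2 = 330.

330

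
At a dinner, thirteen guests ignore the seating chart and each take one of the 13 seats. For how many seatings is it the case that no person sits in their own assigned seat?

2290792932

The subfactorial !13 = [13!/e] (nearest integer).
13! = 6227020800, and 6227020800/e ≈ 2290792932.07, so !13 = 2290792932.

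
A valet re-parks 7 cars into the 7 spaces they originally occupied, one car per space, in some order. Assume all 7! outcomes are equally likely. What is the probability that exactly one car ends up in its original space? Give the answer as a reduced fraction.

53/144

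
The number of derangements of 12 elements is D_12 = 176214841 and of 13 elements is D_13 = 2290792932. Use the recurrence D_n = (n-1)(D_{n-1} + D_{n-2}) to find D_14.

32071101049

D_14 = (14-1)·(D_13 + D_12) = 13·(2290792932 + 176214841) = 13·2467007773 = 32071101049.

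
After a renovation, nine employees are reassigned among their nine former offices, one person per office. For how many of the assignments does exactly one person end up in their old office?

133497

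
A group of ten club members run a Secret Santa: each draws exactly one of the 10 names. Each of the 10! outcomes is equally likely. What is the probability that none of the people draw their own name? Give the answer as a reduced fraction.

Favorable outcomes: !10 = 1334961.
Total outcomes: 10! = 3628800.
Probability = 1334961/3628800 = 16481/44800.

16481/44800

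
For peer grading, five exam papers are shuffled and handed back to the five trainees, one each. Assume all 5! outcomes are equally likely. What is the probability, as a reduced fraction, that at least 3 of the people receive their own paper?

11/120

Favorable outcomes: Σ_{i≥3} C(5,i)·!(5-i) = 10·1 + 5·0 + 1·1 = 11.
Total outcomes: 5! = 120.
Probability = 11/120 = 11/120.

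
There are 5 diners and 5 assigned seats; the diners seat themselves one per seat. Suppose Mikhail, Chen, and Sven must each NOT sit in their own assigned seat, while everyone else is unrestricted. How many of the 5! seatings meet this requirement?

Let A_j be the event that the j-th constrained one is fixed. By inclusion-exclusion over the 3 events:
Σ_{j=0}^{3} (-1)^j C(3,j)(5-j)!
= C(3,0)·5! - C(3,1)·4! + C(3,2)·3! - C(3,3)·2!
= 120 - 72 + 18 - 2
= 64

64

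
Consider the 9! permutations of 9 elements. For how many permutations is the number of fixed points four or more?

6883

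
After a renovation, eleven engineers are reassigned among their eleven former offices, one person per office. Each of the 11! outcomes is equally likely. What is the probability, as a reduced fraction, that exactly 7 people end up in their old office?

Favorable outcomes: C(11,7)·!4 = 330·9 = 2970.
Total outcomes: 11! = 39916800.
Probability = 2970/39916800 = 1/13440.

1/13440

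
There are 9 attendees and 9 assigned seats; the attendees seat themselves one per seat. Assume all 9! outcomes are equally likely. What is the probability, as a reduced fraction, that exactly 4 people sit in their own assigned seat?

11/720

Favorable outcomes: C(9,4)·!5 = 126·44 = 5544.
Total outcomes: 9! = 362880.
Probability = 5544/362880 = 11/720.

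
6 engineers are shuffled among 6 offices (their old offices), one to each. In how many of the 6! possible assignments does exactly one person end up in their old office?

Pick the single fixed position: C(6,1) = 6 ways.
The other 5 form a derangement: !5 = 44.
Total: 6 × 44 = 264.

264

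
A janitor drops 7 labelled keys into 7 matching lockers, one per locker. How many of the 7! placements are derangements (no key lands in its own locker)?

The subfactorial !7 = [7!/e] (nearest integer).
7! = 5040, and 5040/e ≈ 1854.11, so !7 = 1854.

1854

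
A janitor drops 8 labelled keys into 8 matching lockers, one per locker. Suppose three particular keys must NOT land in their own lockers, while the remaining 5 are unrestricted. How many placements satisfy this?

27240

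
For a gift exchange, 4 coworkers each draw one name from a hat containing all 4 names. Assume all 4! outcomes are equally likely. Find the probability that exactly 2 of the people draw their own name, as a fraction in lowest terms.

1/4

Favorable outcomes: C(4,2)·!2 = 6·1 = 6.
Total outcomes: 4! = 24.
Probability = 6/24 = 1/4.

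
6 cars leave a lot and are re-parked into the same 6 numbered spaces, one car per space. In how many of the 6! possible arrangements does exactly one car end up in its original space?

264

Choose which one of the 6 is fixed: C(6,1) = 6.
The other 5 form a derangement: !5 = 44.
Total: 6 × 44 = 264.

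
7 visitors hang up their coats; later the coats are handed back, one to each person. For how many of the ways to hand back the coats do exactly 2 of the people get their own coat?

924

Pick the 2 fixed positions: C(7,2) = 21 ways.
The other 5 form a derangement: !5 = 44.
Total: 21 × 44 = 924.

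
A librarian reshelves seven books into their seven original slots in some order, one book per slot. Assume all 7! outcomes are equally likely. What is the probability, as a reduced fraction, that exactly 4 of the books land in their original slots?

Favorable outcomes: C(7,4)·!3 = 35·2 = 70.
Total outcomes: 7! = 5040.
Probability = 70/5040 = 1/72.

1/72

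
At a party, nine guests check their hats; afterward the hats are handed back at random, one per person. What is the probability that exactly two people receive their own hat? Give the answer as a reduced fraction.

103/560

Favorable outcomes: C(9,2)·!7 = 36·1854 = 66744.
Total outcomes: 9! = 362880.
Probability = 66744/362880 = 103/560.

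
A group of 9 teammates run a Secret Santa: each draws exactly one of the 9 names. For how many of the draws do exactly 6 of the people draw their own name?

168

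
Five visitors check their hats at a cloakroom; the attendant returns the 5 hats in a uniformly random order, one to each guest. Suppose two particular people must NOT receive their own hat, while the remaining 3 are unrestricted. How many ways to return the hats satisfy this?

78

Inclusion-exclusion on the 2 forbidden self-matches:
Σ_{j=0}^{2} (-1)^j C(2,j)(5-j)!
= C(2,0)·5! - C(2,1)·4! + C(2,2)·3!
= 120 - 48 + 6
= 78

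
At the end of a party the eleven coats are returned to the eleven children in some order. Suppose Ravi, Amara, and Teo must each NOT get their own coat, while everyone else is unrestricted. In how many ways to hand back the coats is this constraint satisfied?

30078720

Inclusion-exclusion on the 3 forbidden self-matches:
Σ_{j=0}^{3} (-1)^j C(3,j)(11-j)!
= C(3,0)·11! - C(3,1)·10! + C(3,2)·9! - C(3,3)·8!
= 39916800 - 10886400 + 1088640 - 40320
= 30078720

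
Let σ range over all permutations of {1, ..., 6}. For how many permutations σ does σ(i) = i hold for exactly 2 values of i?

135

Choose which 2 of the 6 are fixed: C(6,2) = 15.
The other 4 form a derangement: !4 = 9.
Total: 15 × 9 = 135.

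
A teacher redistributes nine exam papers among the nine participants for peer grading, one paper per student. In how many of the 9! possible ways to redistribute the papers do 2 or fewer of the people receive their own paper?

# with exactly i fixed is C(9,i)·!(9-i); sum over i=0..2:
  i=0: C(9,0)·!9 = 1·133496 = 133496
  i=1: C(9,1)·!8 = 9·14833 = 133497
  i=2: C(9,2)·!7 = 36·1854 = 66744
Total = 333737.

333737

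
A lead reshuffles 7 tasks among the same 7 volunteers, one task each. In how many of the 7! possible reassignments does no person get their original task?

By inclusion-exclusion, !7 = Σ (-1)^k · 7!/k! for k=0..7
= 7! - 7!/1! + 7!/2! - 7!/3! + 7!/4! - 7!/5! + 7!/6! - 7!/7!
= 5040 - 5040 + 2520 - 840 + 210 - 42 + 7 - 1
= 1854

1854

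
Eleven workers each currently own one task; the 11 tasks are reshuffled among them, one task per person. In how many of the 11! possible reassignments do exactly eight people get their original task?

330

Choose which 8 of the 11 are fixed: C(11,8) = 165.
The remaining 3 must be deranged: !3 = 2.
Total: 165 × 2 = 330.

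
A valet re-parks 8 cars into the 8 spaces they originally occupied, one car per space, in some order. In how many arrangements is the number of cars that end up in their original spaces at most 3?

# with exactly i fixed is C(8,i)·!(8-i); sum over i=0..3:
  i=0: C(8,0)·!8 = 1·14833 = 14833
  i=1: C(8,1)·!7 = 8·1854 = 14832
  i=2: C(8,2)·!6 = 28·265 = 7420
  i=3: C(8,3)·!5 = 56·44 = 2464
Total = 39549.

39549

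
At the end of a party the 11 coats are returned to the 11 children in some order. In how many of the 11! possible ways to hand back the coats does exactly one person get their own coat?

14684571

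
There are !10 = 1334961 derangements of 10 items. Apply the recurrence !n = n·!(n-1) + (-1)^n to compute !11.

14684570

!11 = 11·1334961 - 1 = 14684570.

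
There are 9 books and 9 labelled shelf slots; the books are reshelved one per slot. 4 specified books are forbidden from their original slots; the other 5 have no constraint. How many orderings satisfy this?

229080

Let A_j be the event that the j-th constrained one is fixed. By inclusion-exclusion over the 4 events:
Σ_{j=0}^{4} (-1)^j C(4,j)(9-j)!
= C(4,0)·9! - C(4,1)·8! + C(4,2)·7! - C(4,3)·6! + C(4,4)·5!
= 362880 - 161280 + 30240 - 2880 + 120
= 229080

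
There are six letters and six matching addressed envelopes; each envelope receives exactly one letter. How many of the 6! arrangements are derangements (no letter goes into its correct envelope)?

!6 = 6! · Σ_{k=0}^{6} (-1)^k/k!
= 6! - 6!/1! + 6!/2! - 6!/3! + 6!/4! - 6!/5! + 6!/6!
= 720 - 720 + 360 - 120 + 30 - 6 + 1
= 265

265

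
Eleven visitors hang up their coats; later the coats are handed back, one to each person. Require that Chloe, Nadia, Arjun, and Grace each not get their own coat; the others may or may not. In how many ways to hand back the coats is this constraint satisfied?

27422640

Inclusion-exclusion on the 4 forbidden self-matches:
Σ_{j=0}^{4} (-1)^j C(4,j)(11-j)!
= C(4,0)·11! - C(4,1)·10! + C(4,2)·9! - C(4,3)·8! + C(4,4)·7!
= 39916800 - 14515200 + 2177280 - 161280 + 5040
= 27422640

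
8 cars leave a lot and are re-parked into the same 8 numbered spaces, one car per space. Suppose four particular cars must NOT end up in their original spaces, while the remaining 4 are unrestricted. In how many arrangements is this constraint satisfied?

24024

Let A_j be the event that the j-th constrained one is fixed. By inclusion-exclusion over the 4 events:
Σ_{j=0}^{4} (-1)^j C(4,j)(8-j)!
= C(4,0)·8! - C(4,1)·7! + C(4,2)·6! - C(4,3)·5! + C(4,4)·4!
= 40320 - 20160 + 4320 - 480 + 24
= 24024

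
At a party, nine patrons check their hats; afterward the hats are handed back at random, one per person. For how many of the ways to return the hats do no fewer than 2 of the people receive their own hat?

95887

# with exactly i fixed is C(9,i)·!(9-i); sum over i=2..9:
  i=2: C(9,2)·!7 = 36·1854 = 66744
  i=3: C(9,3)·!6 = 84·265 = 22260
  i=4: C(9,4)·!5 = 126·44 = 5544
  i=5: C(9,5)·!4 = 126·9 = 1134
  i=6: C(9,6)·!3 = 84·2 = 168
  i=7: C(9,7)·!2 = 36·1 = 36
  i=8: C(9,8)·!1 = 9·0 = 0
  i=9: C(9,9)·!0 = 1·1 = 1
Total = 95887.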